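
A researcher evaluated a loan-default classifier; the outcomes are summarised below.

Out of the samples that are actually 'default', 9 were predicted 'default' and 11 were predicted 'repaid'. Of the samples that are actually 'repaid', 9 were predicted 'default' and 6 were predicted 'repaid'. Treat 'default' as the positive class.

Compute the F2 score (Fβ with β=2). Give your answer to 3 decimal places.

0.459

Fβ = (1+β²)·TP / ((1+β²)·TP + β²·FN + FP), with β²=4
= 5·9 / (5·9 + 4·11 + 9) = 0.459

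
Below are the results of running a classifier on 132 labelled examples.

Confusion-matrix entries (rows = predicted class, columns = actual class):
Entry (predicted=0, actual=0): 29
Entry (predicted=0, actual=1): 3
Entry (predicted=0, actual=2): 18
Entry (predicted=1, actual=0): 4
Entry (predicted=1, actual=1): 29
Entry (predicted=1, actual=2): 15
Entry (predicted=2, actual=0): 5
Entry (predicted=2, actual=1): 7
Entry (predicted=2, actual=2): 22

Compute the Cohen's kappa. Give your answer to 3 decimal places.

0.417

Observed agreement pₒ = trace/N = 80/132 = 0.6061
Expected agreement pₑ = Σ (rowᵢ·colᵢ)/N² = (38·50 + 39·48 + 55·34)/132² = 0.3238
κ = (pₒ − pₑ)/(1 − pₑ) = (0.6061 − 0.3238)/(1 − 0.3238) = 0.417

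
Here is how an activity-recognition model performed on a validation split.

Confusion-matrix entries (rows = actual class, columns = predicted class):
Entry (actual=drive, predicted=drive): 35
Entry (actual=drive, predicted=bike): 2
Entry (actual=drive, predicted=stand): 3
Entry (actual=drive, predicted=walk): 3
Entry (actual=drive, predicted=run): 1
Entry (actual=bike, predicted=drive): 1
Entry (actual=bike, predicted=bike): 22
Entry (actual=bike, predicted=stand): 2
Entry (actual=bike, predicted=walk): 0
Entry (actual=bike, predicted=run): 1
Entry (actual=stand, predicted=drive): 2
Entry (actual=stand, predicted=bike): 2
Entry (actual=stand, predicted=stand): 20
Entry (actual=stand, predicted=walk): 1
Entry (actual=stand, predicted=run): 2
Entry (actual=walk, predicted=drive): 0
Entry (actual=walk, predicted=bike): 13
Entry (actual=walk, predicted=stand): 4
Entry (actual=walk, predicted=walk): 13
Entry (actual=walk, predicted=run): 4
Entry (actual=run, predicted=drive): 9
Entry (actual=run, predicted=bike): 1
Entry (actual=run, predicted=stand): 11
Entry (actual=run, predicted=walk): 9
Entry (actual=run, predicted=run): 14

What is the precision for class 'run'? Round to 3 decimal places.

0.636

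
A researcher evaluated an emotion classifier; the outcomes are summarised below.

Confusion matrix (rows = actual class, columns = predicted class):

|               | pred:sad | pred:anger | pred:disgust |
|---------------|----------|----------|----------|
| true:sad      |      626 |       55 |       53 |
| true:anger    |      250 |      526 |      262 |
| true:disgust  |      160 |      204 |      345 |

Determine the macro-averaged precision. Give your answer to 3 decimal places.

0.599

Per-class precision (TP/(TP+FP)):
  sad: TP=626, FP=250+160=410 → 626/1036 = 0.6042
  anger: TP=526, FP=55+204=259 → 526/785 = 0.6701
  disgust: TP=345, FP=53+262=315 → 345/660 = 0.5227
Macro-precision = mean = (0.6042 + 0.6701 + 0.5227) / 3 = 0.599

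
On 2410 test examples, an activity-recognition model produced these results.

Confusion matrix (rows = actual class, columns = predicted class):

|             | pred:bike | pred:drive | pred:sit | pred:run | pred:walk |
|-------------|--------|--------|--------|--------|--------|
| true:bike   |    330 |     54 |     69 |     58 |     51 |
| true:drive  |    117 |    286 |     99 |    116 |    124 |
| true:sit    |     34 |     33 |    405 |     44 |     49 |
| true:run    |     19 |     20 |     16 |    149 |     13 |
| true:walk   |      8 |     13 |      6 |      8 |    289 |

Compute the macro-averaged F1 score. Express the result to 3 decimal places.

Per-class F1 score (2·TP/(2·TP+FP+FN)):
  bike: TP=330, FP=117+34+19+8=178, FN=54+69+58+51=232 → 660/1070 = 0.6168
  drive: TP=286, FP=54+33+20+13=120, FN=117+99+116+124=456 → 572/1148 = 0.4983
  sit: TP=405, FP=69+99+16+6=190, FN=34+33+44+49=160 → 810/1160 = 0.6983
  run: TP=149, FP=58+116+44+8=226, FN=19+20+16+13=68 → 298/592 = 0.5034
  walk: TP=289, FP=51+124+49+13=237, FN=8+13+6+8=35 → 578/850 = 0.6800
Macro-F1 score = mean = (0.6168 + 0.4983 + 0.6983 + 0.5034 + 0.6800) / 5 = 0.599

0.599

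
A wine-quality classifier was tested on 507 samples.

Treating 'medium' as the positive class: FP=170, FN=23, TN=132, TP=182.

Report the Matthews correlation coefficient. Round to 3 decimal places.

MCC = (TP·TN − FP·FN) / √((TP+FP)(TP+FN)(TN+FP)(TN+FN))
Numerator = 182·132 − 170·23 = 20114
Denominator = √(352·205·302·155) = √3377809600 = 58118.9263
MCC = 20114 / 58118.9263 = 0.346

0.346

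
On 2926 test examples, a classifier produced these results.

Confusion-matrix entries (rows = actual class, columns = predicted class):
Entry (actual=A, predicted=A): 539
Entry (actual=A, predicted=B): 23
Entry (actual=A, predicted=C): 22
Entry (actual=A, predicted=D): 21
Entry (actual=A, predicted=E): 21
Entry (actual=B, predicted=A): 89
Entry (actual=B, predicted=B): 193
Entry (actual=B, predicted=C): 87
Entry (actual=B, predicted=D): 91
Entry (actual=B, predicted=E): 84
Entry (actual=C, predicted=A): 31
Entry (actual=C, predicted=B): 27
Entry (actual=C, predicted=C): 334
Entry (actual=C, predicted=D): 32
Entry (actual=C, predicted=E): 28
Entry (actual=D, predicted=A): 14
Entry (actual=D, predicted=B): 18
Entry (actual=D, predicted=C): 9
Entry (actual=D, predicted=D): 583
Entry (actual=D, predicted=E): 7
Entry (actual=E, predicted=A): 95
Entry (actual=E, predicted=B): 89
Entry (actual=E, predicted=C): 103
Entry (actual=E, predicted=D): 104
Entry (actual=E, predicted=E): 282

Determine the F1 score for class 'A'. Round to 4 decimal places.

0.7733

Treat 'A' as positive and all other classes as negative.
F1 score = 2·TP/(2·TP+FP+FN).
A: TP=539, FP=89+31+14+95=229, FN=23+22+21+21=87 → 1078/1394 = 0.77331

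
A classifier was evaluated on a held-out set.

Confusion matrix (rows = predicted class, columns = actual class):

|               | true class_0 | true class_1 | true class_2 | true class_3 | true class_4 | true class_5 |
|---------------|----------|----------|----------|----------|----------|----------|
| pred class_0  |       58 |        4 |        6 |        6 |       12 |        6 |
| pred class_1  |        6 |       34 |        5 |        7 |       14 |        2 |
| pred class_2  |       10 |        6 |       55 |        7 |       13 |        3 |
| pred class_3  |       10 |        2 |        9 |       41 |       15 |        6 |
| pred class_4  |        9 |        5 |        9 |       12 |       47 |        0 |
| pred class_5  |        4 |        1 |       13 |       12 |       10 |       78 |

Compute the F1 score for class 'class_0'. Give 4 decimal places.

0.6138

F1 score = 2·TP/(2·TP+FP+FN).
class_0: TP=58, FP=4+6+6+12+6=34, FN=6+10+10+9+4=39 → 116/189 = 0.61376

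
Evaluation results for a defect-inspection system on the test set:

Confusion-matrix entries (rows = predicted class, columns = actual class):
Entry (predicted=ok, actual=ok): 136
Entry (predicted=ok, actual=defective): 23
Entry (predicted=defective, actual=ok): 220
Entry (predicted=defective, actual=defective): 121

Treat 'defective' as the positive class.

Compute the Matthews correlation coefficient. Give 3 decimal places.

0.216

MCC = (TP·TN − FP·FN) / √((TP+FP)(TP+FN)(TN+FP)(TN+FN))
Numerator = 121·136 − 220·23 = 11396
Denominator = √(341·144·356·159) = √2779482816 = 52720.8006
MCC = 11396 / 52720.8006 = 0.216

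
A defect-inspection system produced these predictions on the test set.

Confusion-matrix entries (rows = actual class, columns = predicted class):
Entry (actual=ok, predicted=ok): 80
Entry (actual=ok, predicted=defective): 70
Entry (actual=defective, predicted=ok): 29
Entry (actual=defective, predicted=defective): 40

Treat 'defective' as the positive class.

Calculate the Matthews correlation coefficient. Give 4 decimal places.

0.1050

MCC = (TP·TN − FP·FN) / √((TP+FP)(TP+FN)(TN+FP)(TN+FN))
Numerator = 40·80 − 70·29 = 1170
Denominator = √(110·69·150·109) = √124096500 = 11139.8609
MCC = 1170 / 11139.8609 = 0.1050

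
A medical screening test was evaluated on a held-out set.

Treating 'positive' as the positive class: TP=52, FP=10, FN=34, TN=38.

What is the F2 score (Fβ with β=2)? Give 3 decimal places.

Fβ = (1+β²)·TP / ((1+β²)·TP + β²·FN + FP), with β²=4
= 5·52 / (5·52 + 4·34 + 10) = 0.640

0.640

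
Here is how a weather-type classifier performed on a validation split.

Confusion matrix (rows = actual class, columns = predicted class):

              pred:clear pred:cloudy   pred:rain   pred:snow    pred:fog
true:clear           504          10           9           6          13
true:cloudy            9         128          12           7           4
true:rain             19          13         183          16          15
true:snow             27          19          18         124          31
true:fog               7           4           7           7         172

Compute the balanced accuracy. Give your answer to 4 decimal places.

Balanced accuracy = mean of per-class recall.
  clear: recall = 504/542 = 0.92989
  cloudy: recall = 128/160 = 0.80000
  rain: recall = 183/246 = 0.74390
  snow: recall = 124/219 = 0.56621
  fog: recall = 172/197 = 0.87310
Mean = (0.92989 + 0.80000 + 0.74390 + 0.56621 + 0.87310) / 5 = 0.7826

0.7826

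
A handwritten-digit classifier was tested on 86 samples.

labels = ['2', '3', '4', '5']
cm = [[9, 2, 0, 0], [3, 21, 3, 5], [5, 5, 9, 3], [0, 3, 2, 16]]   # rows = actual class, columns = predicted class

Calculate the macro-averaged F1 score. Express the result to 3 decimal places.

Per-class F1 score (2·TP/(2·TP+FP+FN)):
  2: TP=9, FP=3+5+0=8, FN=2+0+0=2 → 18/28 = 0.6429
  3: TP=21, FP=2+5+3=10, FN=3+3+5=11 → 42/63 = 0.6667
  4: TP=9, FP=0+3+2=5, FN=5+5+3=13 → 18/36 = 0.5000
  5: TP=16, FP=0+5+3=8, FN=0+3+2=5 → 32/45 = 0.7111
Macro-F1 score = mean = (0.6429 + 0.6667 + 0.5000 + 0.7111) / 4 = 0.630

0.630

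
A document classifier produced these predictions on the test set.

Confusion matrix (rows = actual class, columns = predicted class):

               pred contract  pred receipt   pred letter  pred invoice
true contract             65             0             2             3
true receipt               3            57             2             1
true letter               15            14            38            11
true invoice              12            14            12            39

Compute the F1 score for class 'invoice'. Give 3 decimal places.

Treat 'invoice' as positive and all other classes as negative.
F1 score = 2·TP/(2·TP+FP+FN).
invoice: TP=39, FP=3+1+11=15, FN=12+14+12=38 → 78/131 = 0.5954

0.595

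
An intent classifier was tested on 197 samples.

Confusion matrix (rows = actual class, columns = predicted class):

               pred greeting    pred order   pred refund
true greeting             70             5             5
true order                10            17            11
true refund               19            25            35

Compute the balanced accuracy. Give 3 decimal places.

0.588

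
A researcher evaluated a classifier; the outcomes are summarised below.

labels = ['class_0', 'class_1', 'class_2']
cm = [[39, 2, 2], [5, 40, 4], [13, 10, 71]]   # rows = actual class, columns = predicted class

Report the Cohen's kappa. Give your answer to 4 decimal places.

Observed agreement pₒ = trace/N = 150/186 = 0.80645
Expected agreement pₑ = Σ (rowᵢ·colᵢ)/N² = (43·57 + 49·52 + 94·77)/186² = 0.35371
κ = (pₒ − pₑ)/(1 − pₑ) = (0.80645 − 0.35371)/(1 − 0.35371) = 0.7005

0.7005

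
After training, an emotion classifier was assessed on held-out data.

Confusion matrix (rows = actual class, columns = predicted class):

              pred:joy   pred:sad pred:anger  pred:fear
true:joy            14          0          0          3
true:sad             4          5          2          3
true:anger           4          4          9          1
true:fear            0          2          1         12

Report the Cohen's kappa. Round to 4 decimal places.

0.4992

Observed agreement pₒ = trace/N = 40/64 = 0.62500
Expected agreement pₑ = Σ (rowᵢ·colᵢ)/N² = (17·22 + 14·11 + 18·12 + 15·19)/64² = 0.25122
κ = (pₒ − pₑ)/(1 − pₑ) = (0.62500 − 0.25122)/(1 − 0.25122) = 0.4992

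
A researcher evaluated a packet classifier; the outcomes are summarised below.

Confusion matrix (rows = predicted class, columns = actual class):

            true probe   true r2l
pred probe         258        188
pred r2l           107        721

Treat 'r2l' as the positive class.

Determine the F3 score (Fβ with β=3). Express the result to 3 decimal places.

Fβ = (1+β²)·TP / ((1+β²)·TP + β²·FN + FP), with β²=9
= 10·721 / (10·721 + 9·188 + 107) = 0.800

0.800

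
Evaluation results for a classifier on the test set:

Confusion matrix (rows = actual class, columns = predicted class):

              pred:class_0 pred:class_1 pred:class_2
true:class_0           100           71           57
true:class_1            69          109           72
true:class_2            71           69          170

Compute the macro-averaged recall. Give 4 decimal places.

Per-class recall (TP/(TP+FN)):
  class_0: TP=100, FN=71+57=128 → 100/228 = 0.43860
  class_1: TP=109, FN=69+72=141 → 109/250 = 0.43600
  class_2: TP=170, FN=71+69=140 → 170/310 = 0.54839
Macro-recall = mean = (0.43860 + 0.43600 + 0.54839) / 3 = 0.4743

0.4743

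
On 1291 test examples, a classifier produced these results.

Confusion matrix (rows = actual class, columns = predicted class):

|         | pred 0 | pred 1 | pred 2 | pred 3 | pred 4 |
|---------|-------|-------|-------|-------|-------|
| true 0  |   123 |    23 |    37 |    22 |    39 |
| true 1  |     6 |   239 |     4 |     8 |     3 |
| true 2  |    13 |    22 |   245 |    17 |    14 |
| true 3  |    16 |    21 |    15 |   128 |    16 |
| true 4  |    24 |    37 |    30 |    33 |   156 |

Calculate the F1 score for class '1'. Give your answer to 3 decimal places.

Treat '1' as positive and all other classes as negative.
F1 score = 2·TP/(2·TP+FP+FN).
1: TP=239, FP=23+22+21+37=103, FN=6+4+8+3=21 → 478/602 = 0.7940

0.794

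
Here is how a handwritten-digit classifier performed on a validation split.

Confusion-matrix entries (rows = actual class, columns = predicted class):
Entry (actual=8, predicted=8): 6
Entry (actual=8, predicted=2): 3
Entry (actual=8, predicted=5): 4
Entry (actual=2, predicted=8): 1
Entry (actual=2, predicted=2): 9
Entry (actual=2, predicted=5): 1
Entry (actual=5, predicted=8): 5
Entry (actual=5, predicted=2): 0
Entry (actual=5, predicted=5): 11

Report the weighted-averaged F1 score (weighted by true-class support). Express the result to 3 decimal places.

Per-class F1 score (2·TP/(2·TP+FP+FN)):
  8: TP=6, FP=1+5=6, FN=3+4=7 → 12/25 = 0.4800
  2: TP=9, FP=3+0=3, FN=1+1=2 → 18/23 = 0.7826
  5: TP=11, FP=4+1=5, FN=5+0=5 → 22/32 = 0.6875
Weighted-F1 score = Σ (supportᵢ/N)·F1 scoreᵢ with N=40: (13/40)·0.4800 + (11/40)·0.7826 + (16/40)·0.6875 = 0.646

0.646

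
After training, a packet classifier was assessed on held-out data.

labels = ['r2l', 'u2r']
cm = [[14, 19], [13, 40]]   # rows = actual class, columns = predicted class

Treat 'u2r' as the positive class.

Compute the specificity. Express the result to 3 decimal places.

0.424

Specificity = TN/(TN+FP) = 14/(14+19) = 0.424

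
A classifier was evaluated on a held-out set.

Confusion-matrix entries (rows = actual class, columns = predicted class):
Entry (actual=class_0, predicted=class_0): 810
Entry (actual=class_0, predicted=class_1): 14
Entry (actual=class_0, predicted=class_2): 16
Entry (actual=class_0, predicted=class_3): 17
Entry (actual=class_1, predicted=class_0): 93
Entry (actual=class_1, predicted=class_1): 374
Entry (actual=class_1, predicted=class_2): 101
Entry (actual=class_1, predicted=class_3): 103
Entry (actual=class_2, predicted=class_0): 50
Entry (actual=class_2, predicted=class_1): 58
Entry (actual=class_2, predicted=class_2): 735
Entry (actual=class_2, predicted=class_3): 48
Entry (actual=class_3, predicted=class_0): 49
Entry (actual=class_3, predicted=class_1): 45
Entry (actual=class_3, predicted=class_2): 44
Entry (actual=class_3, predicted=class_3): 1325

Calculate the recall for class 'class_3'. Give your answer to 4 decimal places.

0.9057

Take TP from the diagonal, FP from the rest of the 'class_3' prediction marginal, FN from the rest of the 'class_3' actual marginal.
recall = TP/(TP+FN).
class_3: TP=1325, FN=49+45+44=138 → 1325/1463 = 0.90567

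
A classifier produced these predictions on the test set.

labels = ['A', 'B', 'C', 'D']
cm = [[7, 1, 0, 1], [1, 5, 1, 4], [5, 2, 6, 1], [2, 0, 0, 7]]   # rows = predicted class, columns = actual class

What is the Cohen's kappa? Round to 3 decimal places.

0.451

Observed agreement pₒ = trace/N = 25/43 = 0.5814
Expected agreement pₑ = Σ (rowᵢ·colᵢ)/N² = (15·9 + 8·11 + 7·14 + 13·9)/43² = 0.2369
κ = (pₒ − pₑ)/(1 − pₑ) = (0.5814 − 0.2369)/(1 − 0.2369) = 0.451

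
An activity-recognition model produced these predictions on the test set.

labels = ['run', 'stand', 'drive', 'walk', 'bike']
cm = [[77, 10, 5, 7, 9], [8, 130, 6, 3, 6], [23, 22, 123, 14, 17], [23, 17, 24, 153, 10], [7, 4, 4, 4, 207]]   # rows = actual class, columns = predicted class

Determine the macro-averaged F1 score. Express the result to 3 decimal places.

0.741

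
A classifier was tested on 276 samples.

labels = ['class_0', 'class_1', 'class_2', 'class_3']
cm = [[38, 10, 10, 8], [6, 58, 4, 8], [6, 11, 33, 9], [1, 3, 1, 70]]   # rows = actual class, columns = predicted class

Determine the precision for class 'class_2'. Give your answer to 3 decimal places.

Take TP from the diagonal, FP from the rest of the 'class_2' prediction marginal, FN from the rest of the 'class_2' actual marginal.
precision = TP/(TP+FP).
class_2: TP=33, FP=10+4+1=15 → 33/48 = 0.6875

0.688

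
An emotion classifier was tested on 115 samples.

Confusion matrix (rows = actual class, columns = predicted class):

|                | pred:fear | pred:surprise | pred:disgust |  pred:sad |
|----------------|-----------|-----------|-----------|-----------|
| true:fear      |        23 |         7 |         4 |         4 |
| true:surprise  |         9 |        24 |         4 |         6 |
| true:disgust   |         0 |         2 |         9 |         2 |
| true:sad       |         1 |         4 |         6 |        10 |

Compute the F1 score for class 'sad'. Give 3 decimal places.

F1 score = 2·TP/(2·TP+FP+FN).
sad: TP=10, FP=4+6+2=12, FN=1+4+6=11 → 20/43 = 0.4651

0.465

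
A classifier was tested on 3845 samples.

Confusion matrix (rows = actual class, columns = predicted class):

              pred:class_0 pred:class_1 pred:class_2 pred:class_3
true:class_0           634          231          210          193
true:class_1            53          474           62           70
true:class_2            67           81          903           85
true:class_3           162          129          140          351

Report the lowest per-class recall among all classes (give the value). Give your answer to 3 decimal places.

0.449

Per-class recall (TP/(TP+FN)):
  class_0: TP=634, FN=231+210+193=634 → 634/1268 = 0.5000
  class_1: TP=474, FN=53+62+70=185 → 474/659 = 0.7193
  class_2: TP=903, FN=67+81+85=233 → 903/1136 = 0.7949
  class_3: TP=351, FN=162+129+140=431 → 351/782 = 0.4488
Lowest is class 'class_3' with recall = 0.449.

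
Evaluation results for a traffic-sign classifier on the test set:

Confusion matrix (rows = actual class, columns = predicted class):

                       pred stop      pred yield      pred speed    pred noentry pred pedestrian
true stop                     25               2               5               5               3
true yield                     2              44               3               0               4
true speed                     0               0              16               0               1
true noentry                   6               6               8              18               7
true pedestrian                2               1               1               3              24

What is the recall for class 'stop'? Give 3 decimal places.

0.625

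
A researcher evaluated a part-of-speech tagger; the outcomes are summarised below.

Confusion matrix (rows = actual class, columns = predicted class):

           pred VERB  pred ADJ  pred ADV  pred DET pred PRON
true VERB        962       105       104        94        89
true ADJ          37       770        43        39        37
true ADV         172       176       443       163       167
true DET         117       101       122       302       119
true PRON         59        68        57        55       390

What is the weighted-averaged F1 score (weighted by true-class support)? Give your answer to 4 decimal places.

0.5891

Per-class F1 score (2·TP/(2·TP+FP+FN)):
  VERB: TP=962, FP=37+172+117+59=385, FN=105+104+94+89=392 → 1924/2701 = 0.71233
  ADJ: TP=770, FP=105+176+101+68=450, FN=37+43+39+37=156 → 1540/2146 = 0.71761
  ADV: TP=443, FP=104+43+122+57=326, FN=172+176+163+167=678 → 886/1890 = 0.46878
  DET: TP=302, FP=94+39+163+55=351, FN=117+101+122+119=459 → 604/1414 = 0.42716
  PRON: TP=390, FP=89+37+167+119=412, FN=59+68+57+55=239 → 780/1431 = 0.54507
Weighted-F1 score = Σ (supportᵢ/N)·F1 scoreᵢ with N=4791: (1354/4791)·0.71233 + (926/4791)·0.71761 + (1121/4791)·0.46878 + (761/4791)·0.42716 + (629/4791)·0.54507 = 0.5891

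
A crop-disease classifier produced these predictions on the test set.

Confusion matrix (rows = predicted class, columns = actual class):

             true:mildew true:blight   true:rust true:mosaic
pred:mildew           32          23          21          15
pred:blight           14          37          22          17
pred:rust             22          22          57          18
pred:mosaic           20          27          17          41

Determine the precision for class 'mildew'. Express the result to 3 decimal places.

One-vs-rest for 'mildew': TP = diagonal; FP = other classes predicted 'mildew'; FN = 'mildew' predicted as other.
precision = TP/(TP+FP).
mildew: TP=32, FP=23+21+15=59 → 32/91 = 0.3516

0.352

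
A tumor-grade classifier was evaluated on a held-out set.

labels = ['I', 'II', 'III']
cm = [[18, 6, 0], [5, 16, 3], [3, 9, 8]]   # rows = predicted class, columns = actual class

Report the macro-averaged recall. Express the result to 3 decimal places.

Per-class recall (TP/(TP+FN)):
  I: TP=18, FN=5+3=8 → 18/26 = 0.6923
  II: TP=16, FN=6+9=15 → 16/31 = 0.5161
  III: TP=8, FN=0+3=3 → 8/11 = 0.7273
Macro-recall = mean = (0.6923 + 0.5161 + 0.7273) / 3 = 0.645

0.645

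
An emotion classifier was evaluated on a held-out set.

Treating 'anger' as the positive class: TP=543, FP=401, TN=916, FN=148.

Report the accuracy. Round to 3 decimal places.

Accuracy = (TP+TN)/N = (543+916)/2008 = 0.727

0.727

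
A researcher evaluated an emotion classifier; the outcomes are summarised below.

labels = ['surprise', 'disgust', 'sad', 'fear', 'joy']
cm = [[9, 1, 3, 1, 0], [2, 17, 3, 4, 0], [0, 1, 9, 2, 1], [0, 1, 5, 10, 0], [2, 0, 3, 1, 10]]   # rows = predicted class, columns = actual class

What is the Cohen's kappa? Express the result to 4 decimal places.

Observed agreement pₒ = trace/N = 55/85 = 0.64706
Expected agreement pₑ = Σ (rowᵢ·colᵢ)/N² = (13·14 + 20·26 + 23·13 + 18·16 + 11·16)/85² = 0.20277
κ = (pₒ − pₑ)/(1 − pₑ) = (0.64706 − 0.20277)/(1 − 0.20277) = 0.5573

0.5573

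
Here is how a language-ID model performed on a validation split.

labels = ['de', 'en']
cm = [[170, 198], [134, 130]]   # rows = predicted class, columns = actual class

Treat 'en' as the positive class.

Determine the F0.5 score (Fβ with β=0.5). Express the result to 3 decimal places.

0.470

Fβ = (1+β²)·TP / ((1+β²)·TP + β²·FN + FP), with β²=1/4
= 1.25·130 / (1.25·130 + 0.25·198 + 134) = 0.470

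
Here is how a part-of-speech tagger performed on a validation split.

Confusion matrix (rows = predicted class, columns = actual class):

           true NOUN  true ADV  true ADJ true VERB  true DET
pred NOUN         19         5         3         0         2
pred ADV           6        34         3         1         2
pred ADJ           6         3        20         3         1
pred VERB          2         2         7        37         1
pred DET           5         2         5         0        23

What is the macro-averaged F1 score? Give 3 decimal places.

0.682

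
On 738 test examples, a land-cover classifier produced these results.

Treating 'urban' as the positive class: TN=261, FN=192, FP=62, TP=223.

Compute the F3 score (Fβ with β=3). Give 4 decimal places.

0.5547

Fβ = (1+β²)·TP / ((1+β²)·TP + β²·FN + FP), with β²=9
= 10·223 / (10·223 + 9·192 + 62) = 0.5547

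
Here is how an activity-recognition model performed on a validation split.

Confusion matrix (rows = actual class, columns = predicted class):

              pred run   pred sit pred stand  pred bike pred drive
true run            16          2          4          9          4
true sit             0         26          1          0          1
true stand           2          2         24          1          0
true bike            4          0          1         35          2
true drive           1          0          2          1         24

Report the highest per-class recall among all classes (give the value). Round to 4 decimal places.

Per-class recall (TP/(TP+FN)):
  run: TP=16, FN=2+4+9+4=19 → 16/35 = 0.45714
  sit: TP=26, FN=0+1+0+1=2 → 26/28 = 0.92857
  stand: TP=24, FN=2+2+1+0=5 → 24/29 = 0.82759
  bike: TP=35, FN=4+0+1+2=7 → 35/42 = 0.83333
  drive: TP=24, FN=1+0+2+1=4 → 24/28 = 0.85714
Highest is class 'sit' with recall = 0.9286.

0.9286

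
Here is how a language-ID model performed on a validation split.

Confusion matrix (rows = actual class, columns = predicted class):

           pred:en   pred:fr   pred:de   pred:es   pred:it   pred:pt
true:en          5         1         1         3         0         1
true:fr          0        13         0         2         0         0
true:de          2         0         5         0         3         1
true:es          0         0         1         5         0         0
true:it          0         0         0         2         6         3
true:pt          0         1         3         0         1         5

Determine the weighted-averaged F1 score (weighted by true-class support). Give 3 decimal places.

Per-class F1 score (2·TP/(2·TP+FP+FN)):
  en: TP=5, FP=0+2+0+0+0=2, FN=1+1+3+0+1=6 → 10/18 = 0.5556
  fr: TP=13, FP=1+0+0+0+1=2, FN=0+0+2+0+0=2 → 26/30 = 0.8667
  de: TP=5, FP=1+0+1+0+3=5, FN=2+0+0+3+1=6 → 10/21 = 0.4762
  es: TP=5, FP=3+2+0+2+0=7, FN=0+0+1+0+0=1 → 10/18 = 0.5556
  it: TP=6, FP=0+0+3+0+1=4, FN=0+0+0+2+3=5 → 12/21 = 0.5714
  pt: TP=5, FP=1+0+1+0+3=5, FN=0+1+3+0+1=5 → 10/20 = 0.5000
Weighted-F1 score = Σ (supportᵢ/N)·F1 scoreᵢ with N=64: (11/64)·0.5556 + (15/64)·0.8667 + (11/64)·0.4762 + (6/64)·0.5556 + (11/64)·0.5714 + (10/64)·0.5000 = 0.609

0.609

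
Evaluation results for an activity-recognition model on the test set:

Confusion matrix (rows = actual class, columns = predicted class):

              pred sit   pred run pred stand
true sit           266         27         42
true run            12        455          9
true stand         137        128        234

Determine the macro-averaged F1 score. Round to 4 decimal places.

0.7147

Per-class F1 score (2·TP/(2·TP+FP+FN)):
  sit: TP=266, FP=12+137=149, FN=27+42=69 → 532/750 = 0.70933
  run: TP=455, FP=27+128=155, FN=12+9=21 → 910/1086 = 0.83794
  stand: TP=234, FP=42+9=51, FN=137+128=265 → 468/784 = 0.59694
Macro-F1 score = mean = (0.70933 + 0.83794 + 0.59694) / 3 = 0.7147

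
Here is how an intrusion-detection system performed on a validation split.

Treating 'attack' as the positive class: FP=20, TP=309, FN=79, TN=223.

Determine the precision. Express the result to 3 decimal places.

0.939

Precision = TP/(TP+FP) = 309/(309+20) = 309/329 = 0.939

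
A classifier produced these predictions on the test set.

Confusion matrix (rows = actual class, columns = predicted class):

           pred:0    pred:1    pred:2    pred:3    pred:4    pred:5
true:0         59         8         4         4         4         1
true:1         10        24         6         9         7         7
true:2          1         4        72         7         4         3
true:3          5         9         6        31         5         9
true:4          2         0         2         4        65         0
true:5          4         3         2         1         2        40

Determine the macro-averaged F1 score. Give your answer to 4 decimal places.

Per-class F1 score (2·TP/(2·TP+FP+FN)):
  0: TP=59, FP=10+1+5+2+4=22, FN=8+4+4+4+1=21 → 118/161 = 0.73292
  1: TP=24, FP=8+4+9+0+3=24, FN=10+6+9+7+7=39 → 48/111 = 0.43243
  2: TP=72, FP=4+6+6+2+2=20, FN=1+4+7+4+3=19 → 144/183 = 0.78689
  3: TP=31, FP=4+9+7+4+1=25, FN=5+9+6+5+9=34 → 62/121 = 0.51240
  4: TP=65, FP=4+7+4+5+2=22, FN=2+0+2+4+0=8 → 130/160 = 0.81250
  5: TP=40, FP=1+7+3+9+0=20, FN=4+3+2+1+2=12 → 80/112 = 0.71429
Macro-F1 score = mean = (0.73292 + 0.43243 + 0.78689 + 0.51240 + 0.81250 + 0.71429) / 6 = 0.6652

0.6652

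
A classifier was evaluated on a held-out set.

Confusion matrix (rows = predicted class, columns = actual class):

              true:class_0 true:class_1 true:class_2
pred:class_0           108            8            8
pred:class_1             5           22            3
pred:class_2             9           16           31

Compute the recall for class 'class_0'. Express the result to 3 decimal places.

Take TP from the diagonal, FP from the rest of the 'class_0' prediction marginal, FN from the rest of the 'class_0' actual marginal.
recall = TP/(TP+FN).
class_0: TP=108, FN=5+9=14 → 108/122 = 0.8852

0.885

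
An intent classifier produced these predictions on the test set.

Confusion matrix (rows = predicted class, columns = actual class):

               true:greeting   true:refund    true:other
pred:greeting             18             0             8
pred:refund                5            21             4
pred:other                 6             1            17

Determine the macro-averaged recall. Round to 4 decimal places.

Per-class recall (TP/(TP+FN)):
  greeting: TP=18, FN=5+6=11 → 18/29 = 0.62069
  refund: TP=21, FN=0+1=1 → 21/22 = 0.95455
  other: TP=17, FN=8+4=12 → 17/29 = 0.58621
Macro-recall = mean = (0.62069 + 0.95455 + 0.58621) / 3 = 0.7205

0.7205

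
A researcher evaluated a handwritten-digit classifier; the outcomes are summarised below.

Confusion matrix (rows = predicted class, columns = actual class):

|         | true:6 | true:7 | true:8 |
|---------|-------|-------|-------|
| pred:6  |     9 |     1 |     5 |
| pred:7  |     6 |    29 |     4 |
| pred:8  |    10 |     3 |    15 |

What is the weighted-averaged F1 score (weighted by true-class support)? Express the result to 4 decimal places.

Per-class F1 score (2·TP/(2·TP+FP+FN)):
  6: TP=9, FP=1+5=6, FN=6+10=16 → 18/40 = 0.45000
  7: TP=29, FP=6+4=10, FN=1+3=4 → 58/72 = 0.80556
  8: TP=15, FP=10+3=13, FN=5+4=9 → 30/52 = 0.57692
Weighted-F1 score = Σ (supportᵢ/N)·F1 scoreᵢ with N=82: (25/82)·0.45000 + (33/82)·0.80556 + (24/82)·0.57692 = 0.6302

0.6302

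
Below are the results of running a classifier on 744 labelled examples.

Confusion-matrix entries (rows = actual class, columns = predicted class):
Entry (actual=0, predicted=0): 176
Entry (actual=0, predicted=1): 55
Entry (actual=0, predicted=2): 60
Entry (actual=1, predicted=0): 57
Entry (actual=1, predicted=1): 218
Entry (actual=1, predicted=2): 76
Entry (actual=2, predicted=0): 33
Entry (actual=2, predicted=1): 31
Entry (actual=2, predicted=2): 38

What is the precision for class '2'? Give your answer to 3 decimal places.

0.218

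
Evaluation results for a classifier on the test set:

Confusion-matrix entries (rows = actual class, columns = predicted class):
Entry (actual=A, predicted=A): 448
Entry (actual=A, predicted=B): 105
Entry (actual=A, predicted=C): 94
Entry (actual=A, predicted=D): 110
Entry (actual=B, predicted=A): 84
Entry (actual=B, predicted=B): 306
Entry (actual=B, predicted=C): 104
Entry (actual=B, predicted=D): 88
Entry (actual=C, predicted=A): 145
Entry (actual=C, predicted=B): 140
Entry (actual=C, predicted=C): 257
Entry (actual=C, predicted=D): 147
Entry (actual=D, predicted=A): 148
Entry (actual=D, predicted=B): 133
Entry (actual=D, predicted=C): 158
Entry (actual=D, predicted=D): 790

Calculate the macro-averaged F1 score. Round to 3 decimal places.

0.528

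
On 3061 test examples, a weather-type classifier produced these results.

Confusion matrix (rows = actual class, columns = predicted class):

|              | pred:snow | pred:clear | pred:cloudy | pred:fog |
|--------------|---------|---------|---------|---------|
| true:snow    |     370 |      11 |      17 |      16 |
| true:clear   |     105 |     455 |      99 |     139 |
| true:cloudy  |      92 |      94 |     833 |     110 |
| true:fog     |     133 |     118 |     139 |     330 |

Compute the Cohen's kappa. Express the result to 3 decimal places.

Observed agreement pₒ = trace/N = 1988/3061 = 0.6495
Expected agreement pₑ = Σ (rowᵢ·colᵢ)/N² = (414·700 + 798·678 + 1129·1088 + 720·595)/3061² = 0.2655
κ = (pₒ − pₑ)/(1 − pₑ) = (0.6495 − 0.2655)/(1 − 0.2655) = 0.523

0.523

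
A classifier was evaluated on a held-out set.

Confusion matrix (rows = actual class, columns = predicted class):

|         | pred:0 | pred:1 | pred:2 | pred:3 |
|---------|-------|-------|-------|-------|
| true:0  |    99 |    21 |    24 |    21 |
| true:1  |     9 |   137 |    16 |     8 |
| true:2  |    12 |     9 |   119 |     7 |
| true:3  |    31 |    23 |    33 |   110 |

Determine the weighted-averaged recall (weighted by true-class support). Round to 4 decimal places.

Per-class recall (TP/(TP+FN)):
  0: TP=99, FN=21+24+21=66 → 99/165 = 0.60000
  1: TP=137, FN=9+16+8=33 → 137/170 = 0.80588
  2: TP=119, FN=12+9+7=28 → 119/147 = 0.80952
  3: TP=110, FN=31+23+33=87 → 110/197 = 0.55838
Weighted-recall = Σ (supportᵢ/N)·recallᵢ with N=679: (165/679)·0.60000 + (170/679)·0.80588 + (147/679)·0.80952 + (197/679)·0.55838 = 0.6848

0.6848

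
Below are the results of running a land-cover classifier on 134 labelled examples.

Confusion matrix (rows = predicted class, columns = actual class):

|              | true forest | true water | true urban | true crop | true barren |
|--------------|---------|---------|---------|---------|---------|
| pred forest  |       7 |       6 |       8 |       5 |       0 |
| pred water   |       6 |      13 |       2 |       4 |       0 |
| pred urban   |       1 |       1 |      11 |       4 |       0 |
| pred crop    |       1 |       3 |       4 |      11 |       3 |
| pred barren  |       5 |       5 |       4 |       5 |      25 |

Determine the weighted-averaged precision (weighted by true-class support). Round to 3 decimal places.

Per-class precision (TP/(TP+FP)):
  forest: TP=7, FP=6+8+5+0=19 → 7/26 = 0.2692
  water: TP=13, FP=6+2+4+0=12 → 13/25 = 0.5200
  urban: TP=11, FP=1+1+4+0=6 → 11/17 = 0.6471
  crop: TP=11, FP=1+3+4+3=11 → 11/22 = 0.5000
  barren: TP=25, FP=5+5+4+5=19 → 25/44 = 0.5682
Weighted-precision = Σ (supportᵢ/N)·precisionᵢ with N=134: (20/134)·0.2692 + (28/134)·0.5200 + (29/134)·0.6471 + (29/134)·0.5000 + (28/134)·0.5682 = 0.516

0.516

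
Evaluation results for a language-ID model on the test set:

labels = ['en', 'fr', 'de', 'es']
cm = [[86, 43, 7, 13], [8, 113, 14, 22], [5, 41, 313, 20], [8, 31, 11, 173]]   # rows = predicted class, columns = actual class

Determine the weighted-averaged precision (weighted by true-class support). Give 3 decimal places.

Per-class precision (TP/(TP+FP)):
  en: TP=86, FP=43+7+13=63 → 86/149 = 0.5772
  fr: TP=113, FP=8+14+22=44 → 113/157 = 0.7197
  de: TP=313, FP=5+41+20=66 → 313/379 = 0.8259
  es: TP=173, FP=8+31+11=50 → 173/223 = 0.7758
Weighted-precision = Σ (supportᵢ/N)·precisionᵢ with N=908: (107/908)·0.5772 + (228/908)·0.7197 + (345/908)·0.8259 + (228/908)·0.7758 = 0.757

0.757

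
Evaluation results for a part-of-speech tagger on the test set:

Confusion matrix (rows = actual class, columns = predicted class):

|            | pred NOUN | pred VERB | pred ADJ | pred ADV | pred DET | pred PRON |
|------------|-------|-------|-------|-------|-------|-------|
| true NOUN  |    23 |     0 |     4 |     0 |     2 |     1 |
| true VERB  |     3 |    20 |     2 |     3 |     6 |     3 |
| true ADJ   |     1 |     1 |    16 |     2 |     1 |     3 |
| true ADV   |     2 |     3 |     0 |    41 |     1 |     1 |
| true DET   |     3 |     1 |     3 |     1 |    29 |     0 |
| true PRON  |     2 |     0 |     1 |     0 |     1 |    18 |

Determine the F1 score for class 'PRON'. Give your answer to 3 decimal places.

0.750

F1 score = 2·TP/(2·TP+FP+FN).
PRON: TP=18, FP=1+3+3+1+0=8, FN=2+0+1+0+1=4 → 36/48 = 0.7500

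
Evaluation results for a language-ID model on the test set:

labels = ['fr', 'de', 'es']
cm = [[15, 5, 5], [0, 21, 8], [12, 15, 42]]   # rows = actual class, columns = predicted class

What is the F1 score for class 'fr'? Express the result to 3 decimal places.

Treat 'fr' as positive and all other classes as negative.
F1 score = 2·TP/(2·TP+FP+FN).
fr: TP=15, FP=0+12=12, FN=5+5=10 → 30/52 = 0.5769

0.577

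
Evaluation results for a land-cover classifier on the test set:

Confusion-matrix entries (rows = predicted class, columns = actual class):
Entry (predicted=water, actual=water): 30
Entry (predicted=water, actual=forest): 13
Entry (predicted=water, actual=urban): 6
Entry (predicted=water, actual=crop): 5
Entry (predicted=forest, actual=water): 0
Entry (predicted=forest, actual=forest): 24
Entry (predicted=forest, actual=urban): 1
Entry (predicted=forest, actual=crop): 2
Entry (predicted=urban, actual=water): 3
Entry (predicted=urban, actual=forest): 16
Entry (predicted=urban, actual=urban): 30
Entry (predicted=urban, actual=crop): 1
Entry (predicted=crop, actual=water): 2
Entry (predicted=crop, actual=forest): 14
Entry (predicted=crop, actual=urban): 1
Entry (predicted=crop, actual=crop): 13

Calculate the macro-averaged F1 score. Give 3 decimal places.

Per-class F1 score (2·TP/(2·TP+FP+FN)):
  water: TP=30, FP=13+6+5=24, FN=0+3+2=5 → 60/89 = 0.6742
  forest: TP=24, FP=0+1+2=3, FN=13+16+14=43 → 48/94 = 0.5106
  urban: TP=30, FP=3+16+1=20, FN=6+1+1=8 → 60/88 = 0.6818
  crop: TP=13, FP=2+14+1=17, FN=5+2+1=8 → 26/51 = 0.5098
Macro-F1 score = mean = (0.6742 + 0.5106 + 0.6818 + 0.5098) / 4 = 0.594

0.594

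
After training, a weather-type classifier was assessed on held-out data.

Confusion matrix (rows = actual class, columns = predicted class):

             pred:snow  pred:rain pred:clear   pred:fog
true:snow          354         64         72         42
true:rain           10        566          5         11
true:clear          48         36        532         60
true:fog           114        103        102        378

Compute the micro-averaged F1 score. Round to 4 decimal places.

0.7329

Micro-averaging pools counts across classes: ΣTP=1830, ΣFP=667, ΣFN=667.
Micro-F1 score = 2·TP/(2·TP+FP+FN) on pooled counts = 0.7329 (equals overall accuracy in single-label multiclass).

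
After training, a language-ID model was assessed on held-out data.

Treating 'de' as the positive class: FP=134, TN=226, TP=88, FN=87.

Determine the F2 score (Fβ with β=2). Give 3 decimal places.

0.477

Fβ = (1+β²)·TP / ((1+β²)·TP + β²·FN + FP), with β²=4
= 5·88 / (5·88 + 4·87 + 134) = 0.477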